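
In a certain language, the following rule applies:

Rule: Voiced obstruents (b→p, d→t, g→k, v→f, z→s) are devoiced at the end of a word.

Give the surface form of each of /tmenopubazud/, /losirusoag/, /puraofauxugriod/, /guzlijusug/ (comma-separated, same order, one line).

/tmenopubazud/: /d/ is a voiced obstruent in word-final position, so it devoices to [t]. → [tmenopubazut].
/losirusoag/: /g/ is a voiced obstruent in word-final position, so it devoices to [k]. → [losirusoak].
/puraofauxugriod/: /d/ is a voiced obstruent in word-final position, so it devoices to [t]. → [puraofauxugriot].
/guzlijusug/: /g/ is a voiced obstruent in word-final position, so it devoices to [k]. → [guzlijusuk].

tmenopubazut, losirusoak, puraofauxugriot, guzlijusuk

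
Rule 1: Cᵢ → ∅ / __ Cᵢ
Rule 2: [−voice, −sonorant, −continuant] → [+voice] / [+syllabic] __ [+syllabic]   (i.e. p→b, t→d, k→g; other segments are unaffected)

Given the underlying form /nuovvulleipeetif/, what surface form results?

Rule 1 (degemination): /vv/ is a geminate; the first /v/ deletes. /ll/ is a geminate; the first /l/ deletes. /nuovvulleipeetif/ → nuovuleipeetif.
Rule 2 (intervocalic voicing): /p/ is a voiceless stop between vowels /i/ and /e/, so it voices to [b]. /t/ is a voiceless stop between vowels /e/ and /i/, so it voices to [d]. /nuovuleipeetif/ → nuovuleibeedif.

nuovuleibeedif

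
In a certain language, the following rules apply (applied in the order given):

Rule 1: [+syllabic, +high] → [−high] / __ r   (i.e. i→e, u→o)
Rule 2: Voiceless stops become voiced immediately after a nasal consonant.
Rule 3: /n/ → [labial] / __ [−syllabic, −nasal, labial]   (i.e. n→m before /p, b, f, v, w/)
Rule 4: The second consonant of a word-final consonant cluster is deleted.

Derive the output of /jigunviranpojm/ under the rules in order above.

Rule 1 (pre-rhotic lowering): /i/ is a high vowel immediately before /r/, so it lowers to [e]. /jigunviranpojm/ → jigunveranpojm.
Rule 2 (post-nasal voicing): /p/ is a voiceless stop immediately after the nasal /n/, so it voices to [b]. /jigunveranpojm/ → jigunveranbojm.
Rule 3 (nasal place assimilation): /n/ precedes the labial consonant /v/, so it assimilates in place to [m]. /n/ precedes the labial consonant /b/, so it assimilates in place to [m]. /jigunveranbojm/ → jigumverambojm.
Rule 4 (final cluster simplification): /m/ is the second consonant of a word-final cluster /jm/, so it deletes. /jigumverambojm/ → jigumveramboj.

jigumveramboj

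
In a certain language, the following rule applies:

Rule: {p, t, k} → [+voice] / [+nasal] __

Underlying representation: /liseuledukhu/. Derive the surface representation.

No segment of /liseuledukhu/ meets the structural description of the rule, so the form surfaces unchanged.

liseuledukhu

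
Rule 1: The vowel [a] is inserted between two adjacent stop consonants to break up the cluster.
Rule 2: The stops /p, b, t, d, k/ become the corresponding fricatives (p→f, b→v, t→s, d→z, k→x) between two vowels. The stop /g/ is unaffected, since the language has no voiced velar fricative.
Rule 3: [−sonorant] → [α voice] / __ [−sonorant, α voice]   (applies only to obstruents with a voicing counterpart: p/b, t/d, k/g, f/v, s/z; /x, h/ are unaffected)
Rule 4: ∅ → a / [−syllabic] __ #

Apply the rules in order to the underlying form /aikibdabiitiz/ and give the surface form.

Rule 1 (stop-cluster a-epenthesis): /b/ and /d/ form a stop–stop cluster, so [a] is inserted between them. /aikibdabiitiz/ → aikibadabiitiz.
Rule 2 (intervocalic spirantization): /k/ is a stop between vowels /i/ and /i/, so it spirantizes to the fricative [x]. /b/ is a stop between vowels /i/ and /a/, so it spirantizes to the fricative [v]. /d/ is a stop between vowels /a/ and /a/, so it spirantizes to the fricative [z]. /b/ is a stop between vowels /a/ and /i/, so it spirantizes to the fricative [v]. /t/ is a stop between vowels /i/ and /i/, so it spirantizes to the fricative [s]. /aikibadabiitiz/ → aixivazaviisiz.
Rule 3 (regressive voicing assimilation): no segment meets the environment; /aixivazaviisiz/ is unchanged.
Rule 4 (final a-epenthesis): the form ends in the consonant /z/, so [a] is inserted word-finally. /aixivazaviisiz/ → aixivazaviisiza.

aixivazaviisiza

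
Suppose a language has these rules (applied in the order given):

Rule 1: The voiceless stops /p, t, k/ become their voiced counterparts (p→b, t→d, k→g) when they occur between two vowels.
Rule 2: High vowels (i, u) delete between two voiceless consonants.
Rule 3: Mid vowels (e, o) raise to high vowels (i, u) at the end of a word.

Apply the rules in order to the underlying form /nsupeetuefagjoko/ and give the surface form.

nsubeeduefagjogu

Rule 1 (intervocalic voicing): /p/ is a voiceless stop between vowels /u/ and /e/, so it voices to [b]. /t/ is a voiceless stop between vowels /e/ and /u/, so it voices to [d]. /k/ is a voiceless stop between vowels /o/ and /o/, so it voices to [g]. /nsupeetuefagjoko/ → nsubeeduefagjogo.
Rule 2 (high vowel syncope): no segment meets the environment; /nsubeeduefagjogo/ is unchanged.
Rule 3 (final vowel raising): /o/ is a mid vowel in word-final position, so it raises to [u]. /nsubeeduefagjogo/ → nsubeeduefagjogu.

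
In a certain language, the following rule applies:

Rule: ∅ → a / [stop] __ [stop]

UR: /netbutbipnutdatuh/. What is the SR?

netabutabipnutadatuh

/t/ and /b/ form a stop–stop cluster, so [a] is inserted between them.
/t/ and /b/ form a stop–stop cluster, so [a] is inserted between them.
/t/ and /d/ form a stop–stop cluster, so [a] is inserted between them.
Surface form: [netabutabipnutadatuh].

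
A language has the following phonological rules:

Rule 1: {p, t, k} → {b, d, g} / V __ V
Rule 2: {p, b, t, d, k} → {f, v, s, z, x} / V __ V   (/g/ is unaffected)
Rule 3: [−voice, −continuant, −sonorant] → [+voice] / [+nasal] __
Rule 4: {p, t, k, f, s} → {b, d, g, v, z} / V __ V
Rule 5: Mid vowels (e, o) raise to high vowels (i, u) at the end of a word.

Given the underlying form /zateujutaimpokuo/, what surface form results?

Rule 1 (intervocalic voicing): /t/ is a voiceless stop between vowels /a/ and /e/, so it voices to [d]. /t/ is a voiceless stop between vowels /u/ and /a/, so it voices to [d]. /k/ is a voiceless stop between vowels /o/ and /u/, so it voices to [g]. /zateujutaimpokuo/ → zadeujudaimpoguo.
Rule 2 (intervocalic spirantization): /d/ is a stop between vowels /a/ and /e/, so it spirantizes to the fricative [z]. /d/ is a stop between vowels /u/ and /a/, so it spirantizes to the fricative [z]. /zadeujudaimpoguo/ → zazeujuzaimpoguo.
Rule 3 (post-nasal voicing): /p/ is a voiceless stop immediately after the nasal /m/, so it voices to [b]. /zazeujuzaimpoguo/ → zazeujuzaimboguo.
Rule 4 (intervocalic voicing): no segment meets the environment; /zazeujuzaimboguo/ is unchanged.
Rule 5 (final vowel raising): /o/ is a mid vowel in word-final position, so it raises to [u]. /zazeujuzaimboguo/ → zazeujuzaimboguu.

zazeujuzaimboguu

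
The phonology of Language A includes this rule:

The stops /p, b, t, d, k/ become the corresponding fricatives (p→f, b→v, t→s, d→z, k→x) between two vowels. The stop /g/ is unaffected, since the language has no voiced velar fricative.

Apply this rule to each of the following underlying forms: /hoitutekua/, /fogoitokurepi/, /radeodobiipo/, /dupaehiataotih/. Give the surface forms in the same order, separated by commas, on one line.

/hoitutekua/: /t/ is a stop between vowels /i/ and /u/, so it spirantizes to the fricative [s]. /t/ is a stop between vowels /u/ and /e/, so it spirantizes to the fricative [s]. /k/ is a stop between vowels /e/ and /u/, so it spirantizes to the fricative [x]. → [hoisusexua].
/fogoitokurepi/: /t/ is a stop between vowels /i/ and /o/, so it spirantizes to the fricative [s]. /k/ is a stop between vowels /o/ and /u/, so it spirantizes to the fricative [x]. /p/ is a stop between vowels /e/ and /i/, so it spirantizes to the fricative [f]. → [fogoisoxurefi].
/radeodobiipo/: /d/ is a stop between vowels /a/ and /e/, so it spirantizes to the fricative [z]. /d/ is a stop between vowels /o/ and /o/, so it spirantizes to the fricative [z]. /b/ is a stop between vowels /o/ and /i/, so it spirantizes to the fricative [v]. /p/ is a stop between vowels /i/ and /o/, so it spirantizes to the fricative [f]. → [razeozoviifo].
/dupaehiataotih/: /p/ is a stop between vowels /u/ and /a/, so it spirantizes to the fricative [f]. /t/ is a stop between vowels /a/ and /a/, so it spirantizes to the fricative [s]. /t/ is a stop between vowels /o/ and /i/, so it spirantizes to the fricative [s]. → [dufaehiasaosih].

hoisusexua, fogoisoxurefi, razeozoviifo, dufaehiasaosih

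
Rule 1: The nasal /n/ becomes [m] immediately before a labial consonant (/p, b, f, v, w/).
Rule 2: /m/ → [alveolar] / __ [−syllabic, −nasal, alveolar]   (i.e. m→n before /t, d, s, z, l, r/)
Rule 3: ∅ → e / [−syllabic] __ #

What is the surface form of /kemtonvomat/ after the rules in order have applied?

kentomvomate

Rule 1 (nasal place assimilation): /n/ precedes the labial consonant /v/, so it assimilates in place to [m]. /kemtonvomat/ → kemtomvomat.
Rule 2 (nasal place assimilation): /m/ precedes the alveolar consonant /t/, so it assimilates in place to [n]. /kemtomvomat/ → kentomvomat.
Rule 3 (final e-epenthesis): the form ends in the consonant /t/, so [e] is inserted word-finally. /kentomvomat/ → kentomvomate.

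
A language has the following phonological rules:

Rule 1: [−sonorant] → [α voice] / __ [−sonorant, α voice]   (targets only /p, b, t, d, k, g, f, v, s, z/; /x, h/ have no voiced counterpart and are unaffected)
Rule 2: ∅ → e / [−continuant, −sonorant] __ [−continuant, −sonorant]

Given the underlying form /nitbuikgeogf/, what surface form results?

nidebuigegeokf

Rule 1 (regressive voicing assimilation): /t/ precedes the voiced obstruent /b/, so it voices to [d] by assimilation. /k/ precedes the voiced obstruent /g/, so it voices to [g] by assimilation. /g/ precedes the voiceless obstruent /f/, so it devoices to [k] by assimilation. /nitbuikgeogf/ → nidbuiggeokf.
Rule 2 (stop-cluster e-epenthesis): /d/ and /b/ form a stop–stop cluster, so [e] is inserted between them. /g/ and /g/ form a stop–stop cluster, so [e] is inserted between them. /nidbuiggeokf/ → nidebuigegeokf.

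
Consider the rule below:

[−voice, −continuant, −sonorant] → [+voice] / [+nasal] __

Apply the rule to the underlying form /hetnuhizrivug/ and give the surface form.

No segment of /hetnuhizrivug/ meets the structural description of the rule, so the form surfaces unchanged.

hetnuhizrivug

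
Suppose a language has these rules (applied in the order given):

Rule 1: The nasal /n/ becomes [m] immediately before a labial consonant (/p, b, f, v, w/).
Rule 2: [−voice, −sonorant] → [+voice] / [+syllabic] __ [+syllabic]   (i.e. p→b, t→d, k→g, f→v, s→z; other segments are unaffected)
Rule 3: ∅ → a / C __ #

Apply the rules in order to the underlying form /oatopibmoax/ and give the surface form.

Rule 1 (nasal place assimilation): no segment meets the environment; /oatopibmoax/ is unchanged.
Rule 2 (intervocalic voicing): /t/ is a voiceless obstruent between vowels /a/ and /o/, so it voices to [d]. /p/ is a voiceless obstruent between vowels /o/ and /i/, so it voices to [b]. /oatopibmoax/ → oadobibmoax.
Rule 3 (final a-epenthesis): the form ends in the consonant /x/, so [a] is inserted word-finally. /oadobibmoax/ → oadobibmoaxa.

oadobibmoaxa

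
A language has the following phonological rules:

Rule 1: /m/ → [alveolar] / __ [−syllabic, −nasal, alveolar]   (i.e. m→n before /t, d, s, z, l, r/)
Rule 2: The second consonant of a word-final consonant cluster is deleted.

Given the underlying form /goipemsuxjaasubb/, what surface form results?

goipensuxjaasub

Rule 1 (nasal place assimilation): /m/ precedes the alveolar consonant /s/, so it assimilates in place to [n]. /goipemsuxjaasubb/ → goipensuxjaasubb.
Rule 2 (final cluster simplification): /b/ is the second consonant of a word-final cluster /bb/, so it deletes. /goipensuxjaasubb/ → goipensuxjaasub.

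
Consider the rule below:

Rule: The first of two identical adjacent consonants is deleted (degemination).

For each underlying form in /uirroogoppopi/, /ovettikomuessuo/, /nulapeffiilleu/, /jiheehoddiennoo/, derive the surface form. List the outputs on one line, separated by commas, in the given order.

/uirroogoppopi/: /rr/ is a geminate; the first /r/ deletes. /pp/ is a geminate; the first /p/ deletes. → [uiroogopopi].
/ovettikomuessuo/: /tt/ is a geminate; the first /t/ deletes. /ss/ is a geminate; the first /s/ deletes. → [ovetikomuesuo].
/nulapeffiilleu/: /ff/ is a geminate; the first /f/ deletes. /ll/ is a geminate; the first /l/ deletes. → [nulapefiileu].
/jiheehoddiennoo/: /dd/ is a geminate; the first /d/ deletes. /nn/ is a geminate; the first /n/ deletes. → [jiheehodienoo].

uiroogopopi, ovetikomuesuo, nulapefiileu, jiheehodienoo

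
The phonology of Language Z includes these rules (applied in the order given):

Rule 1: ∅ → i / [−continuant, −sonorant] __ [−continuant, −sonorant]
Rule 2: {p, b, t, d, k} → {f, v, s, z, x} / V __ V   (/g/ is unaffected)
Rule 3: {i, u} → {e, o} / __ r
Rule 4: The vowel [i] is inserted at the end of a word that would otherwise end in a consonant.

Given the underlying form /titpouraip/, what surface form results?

tisifooraipi

Rule 1 (stop-cluster i-epenthesis): /t/ and /p/ form a stop–stop cluster, so [i] is inserted between them. /titpouraip/ → titipouraip.
Rule 2 (intervocalic spirantization): /t/ is a stop between vowels /i/ and /i/, so it spirantizes to the fricative [s]. /p/ is a stop between vowels /i/ and /o/, so it spirantizes to the fricative [f]. /titipouraip/ → tisifouraip.
Rule 3 (pre-rhotic lowering): /u/ is a high vowel immediately before /r/, so it lowers to [o]. /tisifouraip/ → tisifooraip.
Rule 4 (final i-epenthesis): the form ends in the consonant /p/, so [i] is inserted word-finally. /tisifooraip/ → tisifooraipi.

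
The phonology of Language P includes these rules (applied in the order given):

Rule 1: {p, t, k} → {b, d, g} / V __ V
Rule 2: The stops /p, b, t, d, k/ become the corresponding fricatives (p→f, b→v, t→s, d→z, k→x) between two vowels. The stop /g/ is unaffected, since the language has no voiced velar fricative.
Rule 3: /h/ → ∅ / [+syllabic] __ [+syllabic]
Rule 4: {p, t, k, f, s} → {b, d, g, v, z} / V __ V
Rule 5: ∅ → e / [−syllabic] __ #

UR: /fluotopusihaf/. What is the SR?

fluozovuziafe

Rule 1 (intervocalic voicing): /t/ is a voiceless stop between vowels /o/ and /o/, so it voices to [d]. /p/ is a voiceless stop between vowels /o/ and /u/, so it voices to [b]. /fluotopusihaf/ → fluodobusihaf.
Rule 2 (intervocalic spirantization): /d/ is a stop between vowels /o/ and /o/, so it spirantizes to the fricative [z]. /b/ is a stop between vowels /o/ and /u/, so it spirantizes to the fricative [v]. /fluodobusihaf/ → fluozovusihaf.
Rule 3 (intervocalic h-deletion): /h/ occurs between vowels /i/ and /a/, so it deletes. /fluozovusihaf/ → fluozovusiaf.
Rule 4 (intervocalic voicing): /s/ is a voiceless obstruent between vowels /u/ and /i/, so it voices to [z]. /fluozovusiaf/ → fluozovuziaf.
Rule 5 (final e-epenthesis): the form ends in the consonant /f/, so [e] is inserted word-finally. /fluozovuziaf/ → fluozovuziafe.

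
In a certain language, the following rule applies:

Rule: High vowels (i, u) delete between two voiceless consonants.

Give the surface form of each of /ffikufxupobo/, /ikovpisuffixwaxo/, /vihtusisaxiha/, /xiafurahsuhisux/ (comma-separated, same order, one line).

ffkfxpobo, ikovpsffxwaxo, vihtssaxha, xiafurahshsx

/ffikufxupobo/: /i/ is a high vowel flanked by voiceless consonants /f/ and /k/, so it deletes. /u/ is a high vowel flanked by voiceless consonants /k/ and /f/, so it deletes. /u/ is a high vowel flanked by voiceless consonants /x/ and /p/, so it deletes. → [ffkfxpobo].
/ikovpisuffixwaxo/: /i/ is a high vowel flanked by voiceless consonants /p/ and /s/, so it deletes. /u/ is a high vowel flanked by voiceless consonants /s/ and /f/, so it deletes. /i/ is a high vowel flanked by voiceless consonants /f/ and /x/, so it deletes. → [ikovpsffxwaxo].
/vihtusisaxiha/: /u/ is a high vowel flanked by voiceless consonants /t/ and /s/, so it deletes. /i/ is a high vowel flanked by voiceless consonants /s/ and /s/, so it deletes. /i/ is a high vowel flanked by voiceless consonants /x/ and /h/, so it deletes. → [vihtssaxha].
/xiafurahsuhisux/: /u/ is a high vowel flanked by voiceless consonants /s/ and /h/, so it deletes. /i/ is a high vowel flanked by voiceless consonants /h/ and /s/, so it deletes. /u/ is a high vowel flanked by voiceless consonants /s/ and /x/, so it deletes. → [xiafurahshsx].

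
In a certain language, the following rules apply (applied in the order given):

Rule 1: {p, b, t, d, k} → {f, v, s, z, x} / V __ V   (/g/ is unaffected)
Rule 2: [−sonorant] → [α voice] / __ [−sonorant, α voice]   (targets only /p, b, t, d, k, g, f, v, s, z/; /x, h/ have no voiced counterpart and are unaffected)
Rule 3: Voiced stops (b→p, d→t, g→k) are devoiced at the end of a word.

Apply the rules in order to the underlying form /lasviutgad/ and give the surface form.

lazviudgat

Rule 1 (intervocalic spirantization): no segment meets the environment; /lasviutgad/ is unchanged.
Rule 2 (regressive voicing assimilation): /s/ precedes the voiced obstruent /v/, so it voices to [z] by assimilation. /t/ precedes the voiced obstruent /g/, so it voices to [d] by assimilation. /lasviutgad/ → lazviudgad.
Rule 3 (final devoicing): /d/ is a voiced stop in word-final position, so it devoices to [t]. /lazviudgad/ → lazviudgat.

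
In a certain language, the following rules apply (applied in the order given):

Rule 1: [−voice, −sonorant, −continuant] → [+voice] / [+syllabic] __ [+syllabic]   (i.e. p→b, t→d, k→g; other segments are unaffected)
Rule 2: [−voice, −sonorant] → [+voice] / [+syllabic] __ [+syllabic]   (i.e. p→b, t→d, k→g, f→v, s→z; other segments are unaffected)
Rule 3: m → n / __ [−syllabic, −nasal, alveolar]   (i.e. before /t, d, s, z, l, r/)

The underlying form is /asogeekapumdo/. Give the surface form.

azogeegabundo

Rule 1 (intervocalic voicing): /k/ is a voiceless stop between vowels /e/ and /a/, so it voices to [g]. /p/ is a voiceless stop between vowels /a/ and /u/, so it voices to [b]. /asogeekapumdo/ → asogeegabumdo.
Rule 2 (intervocalic voicing): /s/ is a voiceless obstruent between vowels /a/ and /o/, so it voices to [z]. /asogeegabumdo/ → azogeegabumdo.
Rule 3 (nasal place assimilation): /m/ precedes the alveolar consonant /d/, so it assimilates in place to [n]. /azogeegabumdo/ → azogeegabundo.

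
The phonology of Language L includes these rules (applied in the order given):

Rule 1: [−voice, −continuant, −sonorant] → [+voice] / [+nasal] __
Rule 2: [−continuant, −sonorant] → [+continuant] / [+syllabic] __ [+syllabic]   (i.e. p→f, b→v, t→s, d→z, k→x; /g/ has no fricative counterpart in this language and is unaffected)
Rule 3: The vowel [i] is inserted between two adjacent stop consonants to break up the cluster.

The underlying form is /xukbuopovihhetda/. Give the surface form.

Rule 1 (post-nasal voicing): no segment meets the environment; /xukbuopovihhetda/ is unchanged.
Rule 2 (intervocalic spirantization): /p/ is a stop between vowels /o/ and /o/, so it spirantizes to the fricative [f]. /xukbuopovihhetda/ → xukbuofovihhetda.
Rule 3 (stop-cluster i-epenthesis): /k/ and /b/ form a stop–stop cluster, so [i] is inserted between them. /t/ and /d/ form a stop–stop cluster, so [i] is inserted between them. /xukbuofovihhetda/ → xukibuofovihhetida.

xukibuofovihhetida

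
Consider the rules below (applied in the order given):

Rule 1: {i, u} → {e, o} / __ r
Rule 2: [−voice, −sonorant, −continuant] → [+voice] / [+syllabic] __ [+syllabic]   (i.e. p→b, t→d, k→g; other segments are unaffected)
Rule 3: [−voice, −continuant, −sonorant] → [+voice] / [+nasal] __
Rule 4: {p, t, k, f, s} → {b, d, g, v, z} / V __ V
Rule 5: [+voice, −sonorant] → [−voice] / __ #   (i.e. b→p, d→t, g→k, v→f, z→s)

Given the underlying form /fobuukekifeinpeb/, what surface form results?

Rule 1 (pre-rhotic lowering): no segment meets the environment; /fobuukekifeinpeb/ is unchanged.
Rule 2 (intervocalic voicing): /k/ is a voiceless stop between vowels /u/ and /e/, so it voices to [g]. /k/ is a voiceless stop between vowels /e/ and /i/, so it voices to [g]. /fobuukekifeinpeb/ → fobuugegifeinpeb.
Rule 3 (post-nasal voicing): /p/ is a voiceless stop immediately after the nasal /n/, so it voices to [b]. /fobuugegifeinpeb/ → fobuugegifeinbeb.
Rule 4 (intervocalic voicing): /f/ is a voiceless obstruent between vowels /i/ and /e/, so it voices to [v]. /fobuugegifeinbeb/ → fobuugegiveinbeb.
Rule 5 (final devoicing): /b/ is a voiced obstruent in word-final position, so it devoices to [p]. /fobuugegiveinbeb/ → fobuugegiveinbep.

fobuugegiveinbep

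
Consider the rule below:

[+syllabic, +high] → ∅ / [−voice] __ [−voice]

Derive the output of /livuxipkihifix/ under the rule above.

livuxpkhfx

/i/ is a high vowel flanked by voiceless consonants /x/ and /p/, so it deletes.
/i/ is a high vowel flanked by voiceless consonants /k/ and /h/, so it deletes.
/i/ is a high vowel flanked by voiceless consonants /h/ and /f/, so it deletes.
/i/ is a high vowel flanked by voiceless consonants /f/ and /x/, so it deletes.
The other instances of /i/, /u/ do not occur in the required environment and remain unchanged.
Surface form: [livuxpkhfx].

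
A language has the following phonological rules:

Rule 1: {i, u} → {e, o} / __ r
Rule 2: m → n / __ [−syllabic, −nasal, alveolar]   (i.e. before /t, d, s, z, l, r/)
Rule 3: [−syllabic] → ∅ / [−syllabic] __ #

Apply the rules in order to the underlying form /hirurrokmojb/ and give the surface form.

Rule 1 (pre-rhotic lowering): /i/ is a high vowel immediately before /r/, so it lowers to [e]. /u/ is a high vowel immediately before /r/, so it lowers to [o]. /hirurrokmojb/ → herorrokmojb.
Rule 2 (nasal place assimilation): no segment meets the environment; /herorrokmojb/ is unchanged.
Rule 3 (final cluster simplification): /b/ is the second consonant of a word-final cluster /jb/, so it deletes. /herorrokmojb/ → herorrokmoj.

herorrokmoj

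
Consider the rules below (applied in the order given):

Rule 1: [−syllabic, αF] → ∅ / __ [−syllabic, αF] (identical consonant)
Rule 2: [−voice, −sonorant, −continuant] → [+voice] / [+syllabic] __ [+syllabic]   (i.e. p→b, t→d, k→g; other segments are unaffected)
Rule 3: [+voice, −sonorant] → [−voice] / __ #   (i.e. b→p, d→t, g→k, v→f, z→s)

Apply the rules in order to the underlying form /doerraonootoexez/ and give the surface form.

Rule 1 (degemination): /rr/ is a geminate; the first /r/ deletes. /doerraonootoexez/ → doeraonootoexez.
Rule 2 (intervocalic voicing): /t/ is a voiceless stop between vowels /o/ and /o/, so it voices to [d]. /doeraonootoexez/ → doeraonoodoexez.
Rule 3 (final devoicing): /z/ is a voiced obstruent in word-final position, so it devoices to [s]. /doeraonoodoexez/ → doeraonoodoexes.

doeraonoodoexes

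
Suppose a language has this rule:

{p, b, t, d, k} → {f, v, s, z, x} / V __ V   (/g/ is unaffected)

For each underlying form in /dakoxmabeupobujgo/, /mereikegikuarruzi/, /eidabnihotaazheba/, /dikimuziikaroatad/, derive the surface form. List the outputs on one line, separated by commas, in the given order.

daxoxmaveufovujgo, mereixegixuarruzi, eizabnihosaazheva, diximuziixaroasad

/dakoxmabeupobujgo/: /k/ is a stop between vowels /a/ and /o/, so it spirantizes to the fricative [x]. /b/ is a stop between vowels /a/ and /e/, so it spirantizes to the fricative [v]. /p/ is a stop between vowels /u/ and /o/, so it spirantizes to the fricative [f]. /b/ is a stop between vowels /o/ and /u/, so it spirantizes to the fricative [v]. → [daxoxmaveufovujgo].
/mereikegikuarruzi/: /k/ is a stop between vowels /i/ and /e/, so it spirantizes to the fricative [x]. /k/ is a stop between vowels /i/ and /u/, so it spirantizes to the fricative [x]. → [mereixegixuarruzi].
/eidabnihotaazheba/: /d/ is a stop between vowels /i/ and /a/, so it spirantizes to the fricative [z]. /t/ is a stop between vowels /o/ and /a/, so it spirantizes to the fricative [s]. /b/ is a stop between vowels /e/ and /a/, so it spirantizes to the fricative [v]. → [eizabnihosaazheva].
/dikimuziikaroatad/: /k/ is a stop between vowels /i/ and /i/, so it spirantizes to the fricative [x]. /k/ is a stop between vowels /i/ and /a/, so it spirantizes to the fricative [x]. /t/ is a stop between vowels /a/ and /a/, so it spirantizes to the fricative [s]. → [diximuziixaroasad].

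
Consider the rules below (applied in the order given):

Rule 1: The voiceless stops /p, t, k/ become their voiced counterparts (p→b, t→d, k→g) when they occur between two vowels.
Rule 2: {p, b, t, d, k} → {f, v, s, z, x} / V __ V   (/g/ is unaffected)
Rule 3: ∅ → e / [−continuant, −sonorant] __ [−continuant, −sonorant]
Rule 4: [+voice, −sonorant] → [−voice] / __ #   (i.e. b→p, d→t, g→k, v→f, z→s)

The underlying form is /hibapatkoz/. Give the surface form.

hivavatekos

Rule 1 (intervocalic voicing): /p/ is a voiceless stop between vowels /a/ and /a/, so it voices to [b]. /hibapatkoz/ → hibabatkoz.
Rule 2 (intervocalic spirantization): /b/ is a stop between vowels /i/ and /a/, so it spirantizes to the fricative [v]. /b/ is a stop between vowels /a/ and /a/, so it spirantizes to the fricative [v]. /hibabatkoz/ → hivavatkoz.
Rule 3 (stop-cluster e-epenthesis): /t/ and /k/ form a stop–stop cluster, so [e] is inserted between them. /hivavatkoz/ → hivavatekoz.
Rule 4 (final devoicing): /z/ is a voiced obstruent in word-final position, so it devoices to [s]. /hivavatekoz/ → hivavatekos.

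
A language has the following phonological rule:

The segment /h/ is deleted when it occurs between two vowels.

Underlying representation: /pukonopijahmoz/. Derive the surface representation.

pukonopijahmoz

No segment of /pukonopijahmoz/ meets the structural description of the rule, so the form surfaces unchanged.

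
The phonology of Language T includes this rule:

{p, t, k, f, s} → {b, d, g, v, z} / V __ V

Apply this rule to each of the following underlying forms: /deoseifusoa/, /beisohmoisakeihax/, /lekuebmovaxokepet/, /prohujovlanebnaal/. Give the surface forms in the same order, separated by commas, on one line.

/deoseifusoa/: /s/ is a voiceless obstruent between vowels /o/ and /e/, so it voices to [z]. /f/ is a voiceless obstruent between vowels /i/ and /u/, so it voices to [v]. /s/ is a voiceless obstruent between vowels /u/ and /o/, so it voices to [z]. → [deozeivuzoa].
/beisohmoisakeihax/: /s/ is a voiceless obstruent between vowels /i/ and /o/, so it voices to [z]. /s/ is a voiceless obstruent between vowels /i/ and /a/, so it voices to [z]. /k/ is a voiceless obstruent between vowels /a/ and /e/, so it voices to [g]. → [beizohmoizageihax].
/lekuebmovaxokepet/: /k/ is a voiceless obstruent between vowels /e/ and /u/, so it voices to [g]. /k/ is a voiceless obstruent between vowels /o/ and /e/, so it voices to [g]. /p/ is a voiceless obstruent between vowels /e/ and /e/, so it voices to [b]. → [leguebmovaxogebet].
/prohujovlanebnaal/: the rule's environment is not met; surfaces unchanged as [prohujovlanebnaal].

deozeivuzoa, beizohmoizageihax, leguebmovaxogebet, prohujovlanebnaal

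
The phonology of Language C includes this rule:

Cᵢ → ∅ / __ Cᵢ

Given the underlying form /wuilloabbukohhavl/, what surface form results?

/ll/ is a geminate; the first /l/ deletes.
/bb/ is a geminate; the first /b/ deletes.
/hh/ is a geminate; the first /h/ deletes.
The other instances of /w/, /l/, /b/, /k/, /h/, /v/ do not occur in the required environment and remain unchanged.
Surface form: [wuiloabukohavl].

wuiloabukohavl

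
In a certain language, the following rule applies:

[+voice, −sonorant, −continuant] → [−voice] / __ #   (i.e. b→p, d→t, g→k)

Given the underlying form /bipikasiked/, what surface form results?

bipikasiket

Scanning /bipikasiked/: /b/ at position 1 is not in the conditioning environment; /d/ is a voiced stop in word-final position, so it devoices to [t].
Result: [bipikasiket].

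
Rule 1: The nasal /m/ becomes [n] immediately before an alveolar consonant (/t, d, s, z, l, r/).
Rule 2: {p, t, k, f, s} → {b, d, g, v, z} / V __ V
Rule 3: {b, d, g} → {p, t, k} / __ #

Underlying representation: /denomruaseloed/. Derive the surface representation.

denonruazeloet

Rule 1 (nasal place assimilation): /m/ precedes the alveolar consonant /r/, so it assimilates in place to [n]. /denomruaseloed/ → denonruaseloed.
Rule 2 (intervocalic voicing): /s/ is a voiceless obstruent between vowels /a/ and /e/, so it voices to [z]. /denonruaseloed/ → denonruazeloed.
Rule 3 (final devoicing): /d/ is a voiced stop in word-final position, so it devoices to [t]. /denonruazeloed/ → denonruazeloet.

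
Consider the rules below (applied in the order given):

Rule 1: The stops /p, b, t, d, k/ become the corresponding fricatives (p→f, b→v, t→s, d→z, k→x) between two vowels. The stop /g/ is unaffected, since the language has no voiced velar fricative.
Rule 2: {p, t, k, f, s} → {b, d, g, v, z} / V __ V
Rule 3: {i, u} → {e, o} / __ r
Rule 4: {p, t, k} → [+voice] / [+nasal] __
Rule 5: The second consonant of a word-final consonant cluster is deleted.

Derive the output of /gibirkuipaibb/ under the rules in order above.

giverkuivaib

Rule 1 (intervocalic spirantization): /b/ is a stop between vowels /i/ and /i/, so it spirantizes to the fricative [v]. /p/ is a stop between vowels /i/ and /a/, so it spirantizes to the fricative [f]. /gibirkuipaibb/ → givirkuifaibb.
Rule 2 (intervocalic voicing): /f/ is a voiceless obstruent between vowels /i/ and /a/, so it voices to [v]. /givirkuifaibb/ → givirkuivaibb.
Rule 3 (pre-rhotic lowering): /i/ is a high vowel immediately before /r/, so it lowers to [e]. /givirkuivaibb/ → giverkuivaibb.
Rule 4 (post-nasal voicing): no segment meets the environment; /giverkuivaibb/ is unchanged.
Rule 5 (final cluster simplification): /b/ is the second consonant of a word-final cluster /bb/, so it deletes. /giverkuivaibb/ → giverkuivaib.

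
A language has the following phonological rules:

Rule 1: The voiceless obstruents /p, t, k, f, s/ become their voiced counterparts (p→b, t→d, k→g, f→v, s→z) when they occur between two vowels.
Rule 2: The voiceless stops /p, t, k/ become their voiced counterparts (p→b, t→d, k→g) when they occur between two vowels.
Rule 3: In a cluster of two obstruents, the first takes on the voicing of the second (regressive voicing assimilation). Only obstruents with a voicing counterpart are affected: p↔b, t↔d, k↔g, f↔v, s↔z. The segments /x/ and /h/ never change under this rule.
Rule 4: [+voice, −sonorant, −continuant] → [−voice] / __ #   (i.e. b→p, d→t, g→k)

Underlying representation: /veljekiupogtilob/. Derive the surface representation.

Rule 1 (intervocalic voicing): /k/ is a voiceless obstruent between vowels /e/ and /i/, so it voices to [g]. /p/ is a voiceless obstruent between vowels /u/ and /o/, so it voices to [b]. /veljekiupogtilob/ → veljegiubogtilob.
Rule 2 (intervocalic voicing): no segment meets the environment; /veljegiubogtilob/ is unchanged.
Rule 3 (regressive voicing assimilation): /g/ precedes the voiceless obstruent /t/, so it devoices to [k] by assimilation. /veljegiubogtilob/ → veljegiuboktilob.
Rule 4 (final devoicing): /b/ is a voiced stop in word-final position, so it devoices to [p]. /veljegiuboktilob/ → veljegiuboktilop.

veljegiuboktilop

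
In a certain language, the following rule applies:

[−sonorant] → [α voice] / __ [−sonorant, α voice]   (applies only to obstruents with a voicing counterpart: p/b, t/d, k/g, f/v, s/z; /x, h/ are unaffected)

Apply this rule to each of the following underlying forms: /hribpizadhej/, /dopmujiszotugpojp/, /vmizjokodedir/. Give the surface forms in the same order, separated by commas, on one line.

hrippizathej, dopmujizzotukpojp, vmizjokodedir

/hribpizadhej/: /b/ precedes the voiceless obstruent /p/, so it devoices to [p] by assimilation. /d/ precedes the voiceless obstruent /h/, so it devoices to [t] by assimilation. → [hrippizathej].
/dopmujiszotugpojp/: /s/ precedes the voiced obstruent /z/, so it voices to [z] by assimilation. /g/ precedes the voiceless obstruent /p/, so it devoices to [k] by assimilation. → [dopmujizzotukpojp].
/vmizjokodedir/: the rule's environment is not met; surfaces unchanged as [vmizjokodedir].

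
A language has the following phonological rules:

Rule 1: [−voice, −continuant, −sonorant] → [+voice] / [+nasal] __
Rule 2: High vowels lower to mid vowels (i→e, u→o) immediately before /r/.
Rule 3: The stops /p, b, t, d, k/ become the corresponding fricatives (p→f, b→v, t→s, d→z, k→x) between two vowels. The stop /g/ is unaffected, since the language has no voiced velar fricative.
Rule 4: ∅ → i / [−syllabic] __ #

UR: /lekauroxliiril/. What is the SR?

Rule 1 (post-nasal voicing): no segment meets the environment; /lekauroxliiril/ is unchanged.
Rule 2 (pre-rhotic lowering): /u/ is a high vowel immediately before /r/, so it lowers to [o]. /i/ is a high vowel immediately before /r/, so it lowers to [e]. /lekauroxliiril/ → lekaoroxlieril.
Rule 3 (intervocalic spirantization): /k/ is a stop between vowels /e/ and /a/, so it spirantizes to the fricative [x]. /lekaoroxlieril/ → lexaoroxlieril.
Rule 4 (final i-epenthesis): the form ends in the consonant /l/, so [i] is inserted word-finally. /lexaoroxlieril/ → lexaoroxlierili.

lexaoroxlierili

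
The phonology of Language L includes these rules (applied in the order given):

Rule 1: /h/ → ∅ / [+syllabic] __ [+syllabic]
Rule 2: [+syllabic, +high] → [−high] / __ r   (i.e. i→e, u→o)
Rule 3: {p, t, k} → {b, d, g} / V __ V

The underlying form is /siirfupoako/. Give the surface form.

sierfuboago

Rule 1 (intervocalic h-deletion): no segment meets the environment; /siirfupoako/ is unchanged.
Rule 2 (pre-rhotic lowering): /i/ is a high vowel immediately before /r/, so it lowers to [e]. /siirfupoako/ → sierfupoako.
Rule 3 (intervocalic voicing): /p/ is a voiceless stop between vowels /u/ and /o/, so it voices to [b]. /k/ is a voiceless stop between vowels /a/ and /o/, so it voices to [g]. /sierfupoako/ → sierfuboago.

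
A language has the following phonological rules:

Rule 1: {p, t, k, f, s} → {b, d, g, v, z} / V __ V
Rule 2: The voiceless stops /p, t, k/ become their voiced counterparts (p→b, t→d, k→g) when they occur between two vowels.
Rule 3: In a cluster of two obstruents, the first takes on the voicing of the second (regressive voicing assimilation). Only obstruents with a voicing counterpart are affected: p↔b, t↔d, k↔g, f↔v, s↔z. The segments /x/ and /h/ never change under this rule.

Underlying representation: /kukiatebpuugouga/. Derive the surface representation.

Rule 1 (intervocalic voicing): /k/ is a voiceless obstruent between vowels /u/ and /i/, so it voices to [g]. /t/ is a voiceless obstruent between vowels /a/ and /e/, so it voices to [d]. /kukiatebpuugouga/ → kugiadebpuugouga.
Rule 2 (intervocalic voicing): no segment meets the environment; /kugiadebpuugouga/ is unchanged.
Rule 3 (regressive voicing assimilation): /b/ precedes the voiceless obstruent /p/, so it devoices to [p] by assimilation. /kugiadebpuugouga/ → kugiadeppuugouga.

kugiadeppuugouga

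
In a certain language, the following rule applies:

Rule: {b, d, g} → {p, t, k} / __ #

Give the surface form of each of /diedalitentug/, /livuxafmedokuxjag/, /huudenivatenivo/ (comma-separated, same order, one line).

/diedalitentug/: /g/ is a voiced stop in word-final position, so it devoices to [k]. → [diedalitentuk].
/livuxafmedokuxjag/: /g/ is a voiced stop in word-final position, so it devoices to [k]. → [livuxafmedokuxjak].
/huudenivatenivo/: the rule's environment is not met; surfaces unchanged as [huudenivatenivo].

diedalitentuk, livuxafmedokuxjak, huudenivatenivo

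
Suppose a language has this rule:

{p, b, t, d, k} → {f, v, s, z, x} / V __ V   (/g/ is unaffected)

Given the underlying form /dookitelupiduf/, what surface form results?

dooxiselufizuf

/k/ is a stop between vowels /o/ and /i/, so it spirantizes to the fricative [x].
/t/ is a stop between vowels /i/ and /e/, so it spirantizes to the fricative [s].
/p/ is a stop between vowels /u/ and /i/, so it spirantizes to the fricative [f].
/d/ is a stop between vowels /i/ and /u/, so it spirantizes to the fricative [z].
The other instance of /d/ does not occur in the required environment and remains unchanged.
Surface form: [dooxiselufizuf].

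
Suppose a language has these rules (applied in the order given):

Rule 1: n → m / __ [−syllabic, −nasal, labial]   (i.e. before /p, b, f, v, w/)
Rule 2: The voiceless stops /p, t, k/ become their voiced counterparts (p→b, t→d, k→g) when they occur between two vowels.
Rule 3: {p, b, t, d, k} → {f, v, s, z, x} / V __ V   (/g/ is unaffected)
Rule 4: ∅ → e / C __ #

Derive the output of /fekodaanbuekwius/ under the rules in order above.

Rule 1 (nasal place assimilation): /n/ precedes the labial consonant /b/, so it assimilates in place to [m]. /fekodaanbuekwius/ → fekodaambuekwius.
Rule 2 (intervocalic voicing): /k/ is a voiceless stop between vowels /e/ and /o/, so it voices to [g]. /fekodaambuekwius/ → fegodaambuekwius.
Rule 3 (intervocalic spirantization): /d/ is a stop between vowels /o/ and /a/, so it spirantizes to the fricative [z]. /fegodaambuekwius/ → fegozaambuekwius.
Rule 4 (final e-epenthesis): the form ends in the consonant /s/, so [e] is inserted word-finally. /fegozaambuekwius/ → fegozaambuekwiuse.

fegozaambuekwiuse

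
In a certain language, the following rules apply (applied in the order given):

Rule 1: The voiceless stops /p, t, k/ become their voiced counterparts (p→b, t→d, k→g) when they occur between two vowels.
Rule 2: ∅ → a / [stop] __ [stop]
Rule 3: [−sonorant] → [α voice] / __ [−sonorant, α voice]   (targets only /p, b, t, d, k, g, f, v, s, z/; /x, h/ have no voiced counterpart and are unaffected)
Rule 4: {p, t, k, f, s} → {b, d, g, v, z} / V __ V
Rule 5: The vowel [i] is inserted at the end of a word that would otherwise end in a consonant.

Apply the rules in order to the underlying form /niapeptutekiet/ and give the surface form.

niabebadudegieti

Rule 1 (intervocalic voicing): /p/ is a voiceless stop between vowels /a/ and /e/, so it voices to [b]. /t/ is a voiceless stop between vowels /u/ and /e/, so it voices to [d]. /k/ is a voiceless stop between vowels /e/ and /i/, so it voices to [g]. /niapeptutekiet/ → niabeptudegiet.
Rule 2 (stop-cluster a-epenthesis): /p/ and /t/ form a stop–stop cluster, so [a] is inserted between them. /niabeptudegiet/ → niabepatudegiet.
Rule 3 (regressive voicing assimilation): no segment meets the environment; /niabepatudegiet/ is unchanged.
Rule 4 (intervocalic voicing): /p/ is a voiceless obstruent between vowels /e/ and /a/, so it voices to [b]. /t/ is a voiceless obstruent between vowels /a/ and /u/, so it voices to [d]. /niabepatudegiet/ → niabebadudegiet.
Rule 5 (final i-epenthesis): the form ends in the consonant /t/, so [i] is inserted word-finally. /niabebadudegiet/ → niabebadudegieti.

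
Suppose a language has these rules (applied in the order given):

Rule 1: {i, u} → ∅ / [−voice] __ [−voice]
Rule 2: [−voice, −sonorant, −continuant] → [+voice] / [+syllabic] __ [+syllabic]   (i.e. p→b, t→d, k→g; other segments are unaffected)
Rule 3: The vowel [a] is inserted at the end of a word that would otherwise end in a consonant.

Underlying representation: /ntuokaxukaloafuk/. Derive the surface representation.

ntuogaxkaloafka

Rule 1 (high vowel syncope): /u/ is a high vowel flanked by voiceless consonants /x/ and /k/, so it deletes. /u/ is a high vowel flanked by voiceless consonants /f/ and /k/, so it deletes. /ntuokaxukaloafuk/ → ntuokaxkaloafk.
Rule 2 (intervocalic voicing): /k/ is a voiceless stop between vowels /o/ and /a/, so it voices to [g]. /ntuokaxkaloafk/ → ntuogaxkaloafk.
Rule 3 (final a-epenthesis): the form ends in the consonant /k/, so [a] is inserted word-finally. /ntuogaxkaloafk/ → ntuogaxkaloafka.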